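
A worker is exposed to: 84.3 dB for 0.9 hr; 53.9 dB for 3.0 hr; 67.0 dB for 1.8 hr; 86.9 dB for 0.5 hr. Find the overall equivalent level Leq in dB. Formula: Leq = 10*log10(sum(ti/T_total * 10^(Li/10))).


T_total = 0.9 + 3.0 + 1.8 + 0.5 = 6.2 hr
(0.9/6.2) * 10^(84.3/10) = 3.90707e+07
(3.0/6.2) * 10^(53.9/10) = 118776
(1.8/6.2) * 10^(67.0/10) = 1.45506e+06
(0.5/6.2) * 10^(86.9/10) = 3.94983e+07
Sum = 3.90707e+07 + 118776 + 1.45506e+06 + 3.94983e+07 = 8.01428e+07
Leq = 10*log10(8.01428e+07) = 79.039 dB


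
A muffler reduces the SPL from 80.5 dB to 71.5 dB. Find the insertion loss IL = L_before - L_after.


Insertion loss = SPL without muffler - SPL with muffler
IL = 80.5 - 71.5 = 9 dB


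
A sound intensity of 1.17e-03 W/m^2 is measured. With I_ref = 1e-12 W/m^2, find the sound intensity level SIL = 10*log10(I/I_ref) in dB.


I / I_ref = 1.17e-03 / 1e-12 = 1.17e+09
SIL = 10 * log10(1.17e+09) = 90.682 dB


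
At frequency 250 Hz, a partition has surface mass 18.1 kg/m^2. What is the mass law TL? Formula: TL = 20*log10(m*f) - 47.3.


m * f = 18.1 * 250 = 4525
20*log10(4525) = 73.1124 dB
TL = 73.1124 - 47.3 = 25.812 dB


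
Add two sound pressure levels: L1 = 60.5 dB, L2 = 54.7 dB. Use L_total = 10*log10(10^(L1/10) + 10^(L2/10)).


10^(60.5/10) = 1.12202e+06
10^(54.7/10) = 295121
Sum = 1.12202e+06 + 295121 = 1.41714e+06
L_total = 10*log10(1.41714e+06) = 61.514 dB


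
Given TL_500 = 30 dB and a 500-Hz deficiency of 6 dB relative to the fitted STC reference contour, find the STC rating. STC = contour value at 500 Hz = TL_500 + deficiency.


By ASTM E413, STC = value of the fitted reference contour at 500 Hz.
Contour value at 500 Hz = TL_500 + deficiency = 30 + 6 = 36
STC = 36


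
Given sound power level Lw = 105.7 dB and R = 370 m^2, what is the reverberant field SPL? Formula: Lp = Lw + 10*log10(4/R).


4/R = 4/370 = 0.0108108
Lp = 105.7 + 10*log10(0.0108108) = 86.039 dB


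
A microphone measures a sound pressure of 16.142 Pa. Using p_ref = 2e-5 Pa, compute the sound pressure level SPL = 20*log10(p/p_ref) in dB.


p / p_ref = 16.142 / 2e-5 = 807100
SPL = 20 * log10(807100) = 118.14 dB


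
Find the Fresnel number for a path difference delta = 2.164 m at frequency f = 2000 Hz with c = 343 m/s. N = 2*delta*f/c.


N = 2*delta*f/c = 2*delta/lambda, where lambda = c/f
lambda = 343 / 2000 = 0.1715 m
N = 2 * 2.164 / 0.1715 = 25.236


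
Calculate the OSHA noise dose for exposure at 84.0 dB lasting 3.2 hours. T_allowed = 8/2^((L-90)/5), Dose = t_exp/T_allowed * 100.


T_allowed = 8 / 2^((84.0 - 90)/5) = 18.3792 hr
Dose = 3.2 / 18.3792 * 100 = 17.411 %


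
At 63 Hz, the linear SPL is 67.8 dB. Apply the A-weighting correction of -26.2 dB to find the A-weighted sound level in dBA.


A-weighting table: 63 Hz -> -26.2 dB correction
SPL_A = SPL + correction = 67.8 + (-26.2) = 41.6 dBA


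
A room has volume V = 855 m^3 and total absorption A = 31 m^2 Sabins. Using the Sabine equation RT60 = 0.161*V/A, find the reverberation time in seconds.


RT60 = 0.161 * 855 / 31 = 4.4405 s


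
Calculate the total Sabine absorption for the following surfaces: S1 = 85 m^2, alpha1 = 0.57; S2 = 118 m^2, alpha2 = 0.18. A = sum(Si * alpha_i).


85 * 0.57 = 48.45
118 * 0.18 = 21.24
A_total = 48.45 + 21.24 = 69.69 m^2


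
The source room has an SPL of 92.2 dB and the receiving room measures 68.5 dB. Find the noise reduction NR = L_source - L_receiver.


NR = L_source - L_receiver (difference between source and receiving room levels)
NR = 92.2 - 68.5 = 23.7 dB


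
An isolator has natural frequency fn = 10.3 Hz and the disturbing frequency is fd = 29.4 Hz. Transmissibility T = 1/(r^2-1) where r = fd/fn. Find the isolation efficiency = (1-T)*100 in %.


r = 29.4 / 10.3 = 2.85437
r^2 - 1 = 2.85437^2 - 1 = 7.14743
T = 1/7.14743 = 0.13991
Efficiency = (1 - 0.13991)*100 = 86.009 %


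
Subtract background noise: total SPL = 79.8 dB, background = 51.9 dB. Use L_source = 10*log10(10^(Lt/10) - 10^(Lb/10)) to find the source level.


10^(79.8/10) = 9.54993e+07
10^(51.9/10) = 154882
Difference = 9.54993e+07 - 154882 = 9.53444e+07
L_source = 10*log10(9.53444e+07) = 79.793 dB


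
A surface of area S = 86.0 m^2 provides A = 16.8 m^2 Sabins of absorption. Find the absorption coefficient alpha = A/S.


Absorption coefficient = absorbed power / incident power
alpha = A / S = 16.8 / 86.0 = 0.19535


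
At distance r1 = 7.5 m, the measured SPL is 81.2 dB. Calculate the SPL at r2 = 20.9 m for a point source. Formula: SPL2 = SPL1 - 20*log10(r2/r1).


r2/r1 = 20.9/7.5 = 2.78667
Correction = 20*log10(2.78667) = 8.90171 dB
SPL2 = 81.2 - 8.90171 = 72.298 dB


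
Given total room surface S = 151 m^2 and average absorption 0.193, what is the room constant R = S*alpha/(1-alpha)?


R = 151 * 0.193 / (1 - 0.193) = 36.113 m^2


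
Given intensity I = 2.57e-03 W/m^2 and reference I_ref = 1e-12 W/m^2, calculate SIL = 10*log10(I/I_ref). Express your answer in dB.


I / I_ref = 2.57e-03 / 1e-12 = 2.57e+09
SIL = 10 * log10(2.57e+09) = 94.099 dB


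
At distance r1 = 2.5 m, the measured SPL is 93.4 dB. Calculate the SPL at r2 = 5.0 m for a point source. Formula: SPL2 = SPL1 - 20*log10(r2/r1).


r2/r1 = 5.0/2.5 = 2
Correction = 20*log10(2) = 6.0206 dB
SPL2 = 93.4 - 6.0206 = 87.379 dB


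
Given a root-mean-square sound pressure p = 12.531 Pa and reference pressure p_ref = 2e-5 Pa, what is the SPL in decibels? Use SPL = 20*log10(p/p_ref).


p / p_ref = 12.531 / 2e-5 = 626550
SPL = 20 * log10(626550) = 115.94 dB


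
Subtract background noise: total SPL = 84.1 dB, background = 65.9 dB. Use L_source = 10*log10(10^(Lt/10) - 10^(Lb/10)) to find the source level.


10^(84.1/10) = 2.5704e+08
10^(65.9/10) = 3.89045e+06
Difference = 2.5704e+08 - 3.89045e+06 = 2.5315e+08
L_source = 10*log10(2.5315e+08) = 84.034 dB


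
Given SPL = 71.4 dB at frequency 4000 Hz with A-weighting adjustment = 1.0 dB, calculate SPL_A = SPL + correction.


A-weighting table: 4000 Hz -> 1.0 dB correction
SPL_A = SPL + correction = 71.4 + (1.0) = 72.4 dBA


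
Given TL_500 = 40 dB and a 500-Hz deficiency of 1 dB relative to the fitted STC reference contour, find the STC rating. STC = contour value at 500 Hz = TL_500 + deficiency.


By ASTM E413, STC = value of the fitted reference contour at 500 Hz.
Contour value at 500 Hz = TL_500 + deficiency = 40 + 1 = 41
STC = 41


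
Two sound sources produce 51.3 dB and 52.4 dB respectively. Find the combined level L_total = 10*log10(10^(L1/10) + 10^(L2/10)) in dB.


10^(51.3/10) = 134896
10^(52.4/10) = 173780
Sum = 134896 + 173780 = 308676
L_total = 10*log10(308676) = 54.895 dB


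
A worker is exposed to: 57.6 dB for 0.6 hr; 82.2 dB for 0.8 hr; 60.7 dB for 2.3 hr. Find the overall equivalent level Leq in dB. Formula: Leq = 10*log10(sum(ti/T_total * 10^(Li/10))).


T_total = 0.6 + 0.8 + 2.3 = 3.7 hr
(0.6/3.7) * 10^(57.6/10) = 93314.6
(0.8/3.7) * 10^(82.2/10) = 3.5883e+07
(2.3/3.7) * 10^(60.7/10) = 730342
Sum = 93314.6 + 3.5883e+07 + 730342 = 3.67067e+07
Leq = 10*log10(3.67067e+07) = 75.647 dB


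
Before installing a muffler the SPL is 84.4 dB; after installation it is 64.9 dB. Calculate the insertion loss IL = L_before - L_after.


Insertion loss = SPL without muffler - SPL with muffler
IL = 84.4 - 64.9 = 19.5 dB


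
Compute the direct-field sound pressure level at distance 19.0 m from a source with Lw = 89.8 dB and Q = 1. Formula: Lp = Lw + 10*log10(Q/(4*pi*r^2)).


4*pi*r^2 = 4*pi*19.0^2 = 4536.46 m^2
Q / (4*pi*r^2) = 1 / 4536.46 = 0.000220436
Lp = 89.8 + 10*log10(0.000220436) = 53.233 dB


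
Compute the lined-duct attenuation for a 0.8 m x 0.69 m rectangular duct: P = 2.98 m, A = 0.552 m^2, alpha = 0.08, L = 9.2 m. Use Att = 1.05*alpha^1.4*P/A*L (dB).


alpha^1.4 = 0.08^1.4 = 0.029129
Attenuation rate = 1.05 * alpha^1.4 * P / A
= 1.05 * 0.029129 * 2.98 / 0.552 = 0.165117 dB/m
Total Att = 0.165117 * 9.2 = 1.5191 dB


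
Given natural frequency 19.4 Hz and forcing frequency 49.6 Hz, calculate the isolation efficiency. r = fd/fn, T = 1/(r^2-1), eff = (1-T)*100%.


r = 49.6 / 19.4 = 2.5567
r^2 - 1 = 2.5567^2 - 1 = 5.53671
T = 1/5.53671 = 0.180613
Efficiency = (1 - 0.180613)*100 = 81.939 %


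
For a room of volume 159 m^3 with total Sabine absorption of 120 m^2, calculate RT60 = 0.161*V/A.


RT60 = 0.161 * 159 / 120 = 0.21333 s


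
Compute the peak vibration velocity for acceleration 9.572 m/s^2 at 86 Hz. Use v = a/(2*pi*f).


omega = 2*pi*f = 2*pi*86 = 540.354 rad/s
v = a / omega = 9.572 / 540.354 = 0.017714 m/s


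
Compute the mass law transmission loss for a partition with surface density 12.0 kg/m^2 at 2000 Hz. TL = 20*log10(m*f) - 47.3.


m * f = 12.0 * 2000 = 24000
20*log10(24000) = 87.6042 dB
TL = 87.6042 - 47.3 = 40.304 dB


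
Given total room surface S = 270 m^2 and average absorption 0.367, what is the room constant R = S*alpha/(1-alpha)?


R = 270 * 0.367 / (1 - 0.367) = 156.54 m^2


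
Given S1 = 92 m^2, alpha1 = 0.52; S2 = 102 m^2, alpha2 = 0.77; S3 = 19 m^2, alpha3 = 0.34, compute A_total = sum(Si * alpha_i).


92 * 0.52 = 47.84
102 * 0.77 = 78.54
19 * 0.34 = 6.46
A_total = 47.84 + 78.54 + 6.46 = 132.84 m^2


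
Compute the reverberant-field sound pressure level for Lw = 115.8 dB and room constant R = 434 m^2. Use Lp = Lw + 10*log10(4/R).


4/R = 4/434 = 0.00921659
Lp = 115.8 + 10*log10(0.00921659) = 95.446 dB


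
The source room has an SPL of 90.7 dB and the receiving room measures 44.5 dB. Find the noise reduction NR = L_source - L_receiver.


NR = L_source - L_receiver (difference between source and receiving room levels)
NR = 90.7 - 44.5 = 46.2 dB


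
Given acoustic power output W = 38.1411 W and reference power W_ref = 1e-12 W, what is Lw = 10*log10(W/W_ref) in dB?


W / W_ref = 38.1411 / 1e-12 = 3.81411e+13
Lw = 10 * log10(3.81411e+13) = 135.81 dB


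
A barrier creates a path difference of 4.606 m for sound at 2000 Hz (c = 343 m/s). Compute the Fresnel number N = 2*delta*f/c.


N = 2*delta*f/c = 2*delta/lambda, where lambda = c/f
lambda = 343 / 2000 = 0.1715 m
N = 2 * 4.606 / 0.1715 = 53.714


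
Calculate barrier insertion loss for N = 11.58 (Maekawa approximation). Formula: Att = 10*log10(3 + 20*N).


3 + 20*N = 3 + 20*11.58 = 234.6
Att = 10*log10(234.6) = 23.703 dB


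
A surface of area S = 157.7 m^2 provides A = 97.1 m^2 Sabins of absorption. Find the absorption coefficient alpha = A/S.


Absorption coefficient = absorbed power / incident power
alpha = A / S = 97.1 / 157.7 = 0.61573


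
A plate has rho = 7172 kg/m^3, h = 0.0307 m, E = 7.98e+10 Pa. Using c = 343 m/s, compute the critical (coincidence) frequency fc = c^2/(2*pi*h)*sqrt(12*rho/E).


12*rho/E = 12*7172/7.98e+10 = 1.0785e-06
sqrt(12*rho/E) = sqrt(1.0785e-06) = 0.00103851
c^2/(2*pi*h) = 343^2/(2*pi*0.0307) = 609916
fc = 609916 * 0.00103851 = 633.4 Hz


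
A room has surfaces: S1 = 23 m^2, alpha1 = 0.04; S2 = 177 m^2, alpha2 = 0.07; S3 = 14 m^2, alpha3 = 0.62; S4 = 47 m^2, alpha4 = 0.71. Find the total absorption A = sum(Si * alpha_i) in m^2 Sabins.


23 * 0.04 = 0.92
177 * 0.07 = 12.39
14 * 0.62 = 8.68
47 * 0.71 = 33.37
A_total = 0.92 + 12.39 + 8.68 + 33.37 = 55.36 m^2


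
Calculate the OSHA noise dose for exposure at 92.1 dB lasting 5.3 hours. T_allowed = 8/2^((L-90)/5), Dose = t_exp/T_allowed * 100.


T_allowed = 8 / 2^((92.1 - 90)/5) = 5.9794 hr
Dose = 5.3 / 5.9794 * 100 = 88.638 %


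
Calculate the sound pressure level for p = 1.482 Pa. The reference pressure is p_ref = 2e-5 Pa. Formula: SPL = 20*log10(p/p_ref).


p / p_ref = 1.482 / 2e-5 = 74100
SPL = 20 * log10(74100) = 97.396 dB


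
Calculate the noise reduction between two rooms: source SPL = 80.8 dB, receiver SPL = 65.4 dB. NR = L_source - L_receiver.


NR = L_source - L_receiver (difference between source and receiving room levels)
NR = 80.8 - 65.4 = 15.4 dB


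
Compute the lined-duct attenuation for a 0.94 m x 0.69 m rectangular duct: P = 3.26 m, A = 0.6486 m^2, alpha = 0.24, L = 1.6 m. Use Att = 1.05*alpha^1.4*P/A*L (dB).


alpha^1.4 = 0.24^1.4 = 0.135611
Attenuation rate = 1.05 * alpha^1.4 * P / A
= 1.05 * 0.135611 * 3.26 / 0.6486 = 0.71569 dB/m
Total Att = 0.71569 * 1.6 = 1.1451 dB


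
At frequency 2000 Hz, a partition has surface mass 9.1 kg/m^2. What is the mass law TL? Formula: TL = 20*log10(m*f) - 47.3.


m * f = 9.1 * 2000 = 18200
20*log10(18200) = 85.2014 dB
TL = 85.2014 - 47.3 = 37.901 dB


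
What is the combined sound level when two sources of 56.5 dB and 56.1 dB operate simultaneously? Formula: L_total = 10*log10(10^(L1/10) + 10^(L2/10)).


10^(56.5/10) = 446684
10^(56.1/10) = 407380
Sum = 446684 + 407380 = 854064
L_total = 10*log10(854064) = 59.315 dB


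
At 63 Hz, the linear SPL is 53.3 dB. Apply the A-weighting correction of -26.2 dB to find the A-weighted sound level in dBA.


A-weighting table: 63 Hz -> -26.2 dB correction
SPL_A = SPL + correction = 53.3 + (-26.2) = 27.1 dBA


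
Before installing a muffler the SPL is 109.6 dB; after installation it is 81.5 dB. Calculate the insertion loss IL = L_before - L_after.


Insertion loss = SPL without muffler - SPL with muffler
IL = 109.6 - 81.5 = 28.1 dB


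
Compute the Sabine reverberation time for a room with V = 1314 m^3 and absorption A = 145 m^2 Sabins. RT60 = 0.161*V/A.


RT60 = 0.161 * 1314 / 145 = 1.459 s


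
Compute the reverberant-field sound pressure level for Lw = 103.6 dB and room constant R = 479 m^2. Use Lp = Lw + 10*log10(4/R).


4/R = 4/479 = 0.00835073
Lp = 103.6 + 10*log10(0.00835073) = 82.817 dB


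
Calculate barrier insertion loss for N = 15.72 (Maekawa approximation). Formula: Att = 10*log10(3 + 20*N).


3 + 20*N = 3 + 20*15.72 = 317.4
Att = 10*log10(317.4) = 25.016 dB


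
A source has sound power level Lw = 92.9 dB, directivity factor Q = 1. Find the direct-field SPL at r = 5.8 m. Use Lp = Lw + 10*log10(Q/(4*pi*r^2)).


4*pi*r^2 = 4*pi*5.8^2 = 422.733 m^2
Q / (4*pi*r^2) = 1 / 422.733 = 0.00236556
Lp = 92.9 + 10*log10(0.00236556) = 66.639 dB


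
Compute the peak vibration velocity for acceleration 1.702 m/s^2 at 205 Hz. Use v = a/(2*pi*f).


omega = 2*pi*f = 2*pi*205 = 1288.05 rad/s
v = a / omega = 1.702 / 1288.05 = 0.0013214 m/s


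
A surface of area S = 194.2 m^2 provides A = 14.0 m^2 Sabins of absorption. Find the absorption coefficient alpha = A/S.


Absorption coefficient = absorbed power / incident power
alpha = A / S = 14.0 / 194.2 = 0.072091


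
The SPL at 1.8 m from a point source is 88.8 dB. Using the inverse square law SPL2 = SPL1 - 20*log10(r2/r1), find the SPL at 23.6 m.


r2/r1 = 23.6/1.8 = 13.1111
Correction = 20*log10(13.1111) = 22.3528 dB
SPL2 = 88.8 - 22.3528 = 66.447 dB


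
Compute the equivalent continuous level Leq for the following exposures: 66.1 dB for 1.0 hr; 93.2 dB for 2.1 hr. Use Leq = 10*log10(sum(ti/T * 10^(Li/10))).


T_total = 1.0 + 2.1 = 3.1 hr
(1.0/3.1) * 10^(66.1/10) = 1.31413e+06
(2.1/3.1) * 10^(93.2/10) = 1.41533e+09
Sum = 1.31413e+06 + 1.41533e+09 = 1.41664e+09
Leq = 10*log10(1.41664e+09) = 91.513 dB


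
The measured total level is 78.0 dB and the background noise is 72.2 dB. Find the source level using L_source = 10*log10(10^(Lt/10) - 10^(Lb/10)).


10^(78.0/10) = 6.30957e+07
10^(72.2/10) = 1.65959e+07
Difference = 6.30957e+07 - 1.65959e+07 = 4.64998e+07
L_source = 10*log10(4.64998e+07) = 76.675 dB


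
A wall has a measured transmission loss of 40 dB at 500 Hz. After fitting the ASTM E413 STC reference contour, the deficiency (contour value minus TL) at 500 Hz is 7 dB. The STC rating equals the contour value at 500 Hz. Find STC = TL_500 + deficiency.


By ASTM E413, STC = value of the fitted reference contour at 500 Hz.
Contour value at 500 Hz = TL_500 + deficiency = 40 + 7 = 47
STC = 47


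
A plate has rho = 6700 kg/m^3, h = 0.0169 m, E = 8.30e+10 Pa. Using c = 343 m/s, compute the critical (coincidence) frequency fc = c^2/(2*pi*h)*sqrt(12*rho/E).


12*rho/E = 12*6700/8.30e+10 = 9.68675e-07
sqrt(12*rho/E) = sqrt(9.68675e-07) = 0.000984213
c^2/(2*pi*h) = 343^2/(2*pi*0.0169) = 1.10795e+06
fc = 1.10795e+06 * 0.000984213 = 1090.5 Hz


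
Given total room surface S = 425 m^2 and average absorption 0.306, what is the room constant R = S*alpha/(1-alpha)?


R = 425 * 0.306 / (1 - 0.306) = 187.39 m^2


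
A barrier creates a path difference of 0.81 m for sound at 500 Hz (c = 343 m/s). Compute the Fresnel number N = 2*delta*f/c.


N = 2*delta*f/c = 2*delta/lambda, where lambda = c/f
lambda = 343 / 500 = 0.686 m
N = 2 * 0.81 / 0.686 = 2.3615


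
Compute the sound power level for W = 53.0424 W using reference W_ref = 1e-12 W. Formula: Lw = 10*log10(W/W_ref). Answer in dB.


W / W_ref = 53.0424 / 1e-12 = 5.30424e+13
Lw = 10 * log10(5.30424e+13) = 137.25 dB


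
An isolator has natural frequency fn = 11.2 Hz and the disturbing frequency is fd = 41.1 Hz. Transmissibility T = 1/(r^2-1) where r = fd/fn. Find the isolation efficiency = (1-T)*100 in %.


r = 41.1 / 11.2 = 3.66964
r^2 - 1 = 3.66964^2 - 1 = 12.4663
T = 1/12.4663 = 0.0802163
Efficiency = (1 - 0.0802163)*100 = 91.978 %


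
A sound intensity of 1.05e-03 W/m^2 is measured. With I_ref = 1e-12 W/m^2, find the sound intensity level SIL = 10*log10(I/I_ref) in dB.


I / I_ref = 1.05e-03 / 1e-12 = 1.05e+09
SIL = 10 * log10(1.05e+09) = 90.212 dB


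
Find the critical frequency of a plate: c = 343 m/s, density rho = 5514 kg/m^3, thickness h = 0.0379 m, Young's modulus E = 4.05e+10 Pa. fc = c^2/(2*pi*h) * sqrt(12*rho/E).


12*rho/E = 12*5514/4.05e+10 = 1.63378e-06
sqrt(12*rho/E) = sqrt(1.63378e-06) = 0.00127819
c^2/(2*pi*h) = 343^2/(2*pi*0.0379) = 494048
fc = 494048 * 0.00127819 = 631.49 Hz


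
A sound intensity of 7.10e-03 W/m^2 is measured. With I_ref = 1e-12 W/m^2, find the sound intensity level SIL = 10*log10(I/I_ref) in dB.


I / I_ref = 7.10e-03 / 1e-12 = 7.1e+09
SIL = 10 * log10(7.1e+09) = 98.513 dB


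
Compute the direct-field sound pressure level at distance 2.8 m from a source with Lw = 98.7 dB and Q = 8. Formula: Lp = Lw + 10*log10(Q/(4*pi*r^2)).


4*pi*r^2 = 4*pi*2.8^2 = 98.5203 m^2
Q / (4*pi*r^2) = 8 / 98.5203 = 0.0812015
Lp = 98.7 + 10*log10(0.0812015) = 87.796 dB


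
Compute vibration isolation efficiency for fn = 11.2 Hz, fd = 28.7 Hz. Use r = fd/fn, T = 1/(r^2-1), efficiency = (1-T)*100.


r = 28.7 / 11.2 = 2.5625
r^2 - 1 = 2.5625^2 - 1 = 5.56641
T = 1/5.56641 = 0.179649
Efficiency = (1 - 0.179649)*100 = 82.035 %


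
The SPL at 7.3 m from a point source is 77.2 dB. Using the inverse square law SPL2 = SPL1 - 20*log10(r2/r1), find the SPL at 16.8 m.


r2/r1 = 16.8/7.3 = 2.30137
Correction = 20*log10(2.30137) = 7.23973 dB
SPL2 = 77.2 - 7.23973 = 69.96 dB


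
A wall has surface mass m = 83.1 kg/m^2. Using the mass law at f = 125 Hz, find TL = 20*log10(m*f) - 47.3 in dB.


m * f = 83.1 * 125 = 10387.5
20*log10(10387.5) = 80.3302 dB
TL = 80.3302 - 47.3 = 33.03 dB


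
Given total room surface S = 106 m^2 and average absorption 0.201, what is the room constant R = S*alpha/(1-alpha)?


R = 106 * 0.201 / (1 - 0.201) = 26.666 m^2


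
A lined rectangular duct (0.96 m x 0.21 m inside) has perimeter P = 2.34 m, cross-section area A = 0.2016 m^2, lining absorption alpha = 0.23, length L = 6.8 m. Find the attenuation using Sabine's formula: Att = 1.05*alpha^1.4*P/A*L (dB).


alpha^1.4 = 0.23^1.4 = 0.127767
Attenuation rate = 1.05 * alpha^1.4 * P / A
= 1.05 * 0.127767 * 2.34 / 0.2016 = 1.55716 dB/m
Total Att = 1.55716 * 6.8 = 10.589 dB


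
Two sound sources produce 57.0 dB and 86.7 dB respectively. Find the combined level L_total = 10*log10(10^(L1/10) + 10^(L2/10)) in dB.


10^(57.0/10) = 501187
10^(86.7/10) = 4.67735e+08
Sum = 501187 + 4.67735e+08 = 4.68236e+08
L_total = 10*log10(4.68236e+08) = 86.705 dB


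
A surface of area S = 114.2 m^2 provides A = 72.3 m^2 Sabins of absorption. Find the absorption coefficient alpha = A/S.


Absorption coefficient = absorbed power / incident power
alpha = A / S = 72.3 / 114.2 = 0.6331


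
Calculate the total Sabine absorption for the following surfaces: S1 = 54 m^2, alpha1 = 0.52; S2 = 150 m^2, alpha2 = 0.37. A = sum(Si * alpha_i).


54 * 0.52 = 28.08
150 * 0.37 = 55.5
A_total = 28.08 + 55.5 = 83.58 m^2


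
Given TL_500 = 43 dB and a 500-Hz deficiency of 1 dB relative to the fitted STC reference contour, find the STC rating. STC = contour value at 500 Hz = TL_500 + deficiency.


By ASTM E413, STC = value of the fitted reference contour at 500 Hz.
Contour value at 500 Hz = TL_500 + deficiency = 43 + 1 = 44
STC = 44


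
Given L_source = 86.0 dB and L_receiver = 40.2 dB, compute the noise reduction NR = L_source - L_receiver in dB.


NR = L_source - L_receiver (difference between source and receiving room levels)
NR = 86.0 - 40.2 = 45.8 dB


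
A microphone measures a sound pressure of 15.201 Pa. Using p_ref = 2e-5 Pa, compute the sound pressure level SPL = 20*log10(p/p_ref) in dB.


p / p_ref = 15.201 / 2e-5 = 760050
SPL = 20 * log10(760050) = 117.62 dB


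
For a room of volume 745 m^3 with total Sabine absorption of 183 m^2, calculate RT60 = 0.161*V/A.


RT60 = 0.161 * 745 / 183 = 0.65544 s


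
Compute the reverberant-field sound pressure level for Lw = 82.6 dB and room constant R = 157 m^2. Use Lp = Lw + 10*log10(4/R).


4/R = 4/157 = 0.0254777
Lp = 82.6 + 10*log10(0.0254777) = 66.662 dB


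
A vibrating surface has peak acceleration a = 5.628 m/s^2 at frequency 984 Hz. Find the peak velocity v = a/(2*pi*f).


omega = 2*pi*f = 2*pi*984 = 6182.65 rad/s
v = a / omega = 5.628 / 6182.65 = 0.00091029 m/s


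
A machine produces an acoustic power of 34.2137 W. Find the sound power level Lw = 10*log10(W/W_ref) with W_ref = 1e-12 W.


W / W_ref = 34.2137 / 1e-12 = 3.42137e+13
Lw = 10 * log10(3.42137e+13) = 135.34 dB


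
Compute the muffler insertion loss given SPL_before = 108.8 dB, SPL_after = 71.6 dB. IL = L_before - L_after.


Insertion loss = SPL without muffler - SPL with muffler
IL = 108.8 - 71.6 = 37.2 dB


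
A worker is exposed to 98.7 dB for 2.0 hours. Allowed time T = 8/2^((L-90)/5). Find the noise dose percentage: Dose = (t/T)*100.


T_allowed = 8 / 2^((98.7 - 90)/5) = 2.39496 hr
Dose = 2.0 / 2.39496 * 100 = 83.509 %


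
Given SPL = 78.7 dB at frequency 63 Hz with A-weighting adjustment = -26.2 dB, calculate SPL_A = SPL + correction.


A-weighting table: 63 Hz -> -26.2 dB correction
SPL_A = SPL + correction = 78.7 + (-26.2) = 52.5 dBA


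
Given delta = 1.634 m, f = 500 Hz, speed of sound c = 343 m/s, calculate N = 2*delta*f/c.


N = 2*delta*f/c = 2*delta/lambda, where lambda = c/f
lambda = 343 / 500 = 0.686 m
N = 2 * 1.634 / 0.686 = 4.7638


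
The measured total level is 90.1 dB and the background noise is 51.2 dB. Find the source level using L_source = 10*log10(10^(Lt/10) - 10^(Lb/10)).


10^(90.1/10) = 1.02329e+09
10^(51.2/10) = 131826
Difference = 1.02329e+09 - 131826 = 1.02316e+09
L_source = 10*log10(1.02316e+09) = 90.099 dB


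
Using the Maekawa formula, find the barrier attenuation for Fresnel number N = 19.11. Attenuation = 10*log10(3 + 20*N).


3 + 20*N = 3 + 20*19.11 = 385.2
Att = 10*log10(385.2) = 25.857 dB


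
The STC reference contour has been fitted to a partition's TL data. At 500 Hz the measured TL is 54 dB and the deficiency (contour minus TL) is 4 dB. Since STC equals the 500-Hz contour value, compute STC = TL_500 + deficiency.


By ASTM E413, STC = value of the fitted reference contour at 500 Hz.
Contour value at 500 Hz = TL_500 + deficiency = 54 + 4 = 58
STC = 58


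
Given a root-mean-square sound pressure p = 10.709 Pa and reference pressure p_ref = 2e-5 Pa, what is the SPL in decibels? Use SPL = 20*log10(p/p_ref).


p / p_ref = 10.709 / 2e-5 = 535450
SPL = 20 * log10(535450) = 114.57 dB


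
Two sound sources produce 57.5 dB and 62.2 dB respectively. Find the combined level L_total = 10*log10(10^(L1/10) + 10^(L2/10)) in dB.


10^(57.5/10) = 562341
10^(62.2/10) = 1.65959e+06
Sum = 562341 + 1.65959e+06 = 2.22193e+06
L_total = 10*log10(2.22193e+06) = 63.467 dB


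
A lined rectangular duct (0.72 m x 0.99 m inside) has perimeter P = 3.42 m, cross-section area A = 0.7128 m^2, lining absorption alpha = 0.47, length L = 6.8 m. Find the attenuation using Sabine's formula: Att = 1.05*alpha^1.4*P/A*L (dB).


alpha^1.4 = 0.47^1.4 = 0.347486
Attenuation rate = 1.05 * alpha^1.4 * P / A
= 1.05 * 0.347486 * 3.42 / 0.7128 = 1.75059 dB/m
Total Att = 1.75059 * 6.8 = 11.904 dB


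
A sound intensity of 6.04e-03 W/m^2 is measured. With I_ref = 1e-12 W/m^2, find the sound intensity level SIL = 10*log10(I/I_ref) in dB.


I / I_ref = 6.04e-03 / 1e-12 = 6.04e+09
SIL = 10 * log10(6.04e+09) = 97.81 dB


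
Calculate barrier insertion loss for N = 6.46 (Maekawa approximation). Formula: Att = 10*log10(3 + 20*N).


3 + 20*N = 3 + 20*6.46 = 132.2
Att = 10*log10(132.2) = 21.212 dB


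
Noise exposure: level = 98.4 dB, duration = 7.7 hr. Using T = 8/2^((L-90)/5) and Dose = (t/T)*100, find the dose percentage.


T_allowed = 8 / 2^((98.4 - 90)/5) = 2.49666 hr
Dose = 7.7 / 2.49666 * 100 = 308.41 %


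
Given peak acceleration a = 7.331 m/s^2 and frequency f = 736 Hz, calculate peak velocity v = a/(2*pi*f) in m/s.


omega = 2*pi*f = 2*pi*736 = 4624.42 rad/s
v = a / omega = 7.331 / 4624.42 = 0.0015853 m/s


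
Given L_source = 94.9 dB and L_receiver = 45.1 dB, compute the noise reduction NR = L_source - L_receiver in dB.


NR = L_source - L_receiver (difference between source and receiving room levels)
NR = 94.9 - 45.1 = 49.8 dB


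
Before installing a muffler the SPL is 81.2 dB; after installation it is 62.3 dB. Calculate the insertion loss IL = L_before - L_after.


Insertion loss = SPL without muffler - SPL with muffler
IL = 81.2 - 62.3 = 18.9 dB


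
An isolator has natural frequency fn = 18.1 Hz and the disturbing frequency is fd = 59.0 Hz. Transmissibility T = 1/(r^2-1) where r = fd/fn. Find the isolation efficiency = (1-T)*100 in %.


r = 59.0 / 18.1 = 3.25967
r^2 - 1 = 3.25967^2 - 1 = 9.62545
T = 1/9.62545 = 0.103891
Efficiency = (1 - 0.103891)*100 = 89.611 %


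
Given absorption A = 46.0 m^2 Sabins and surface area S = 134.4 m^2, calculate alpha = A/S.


Absorption coefficient = absorbed power / incident power
alpha = A / S = 46.0 / 134.4 = 0.34226


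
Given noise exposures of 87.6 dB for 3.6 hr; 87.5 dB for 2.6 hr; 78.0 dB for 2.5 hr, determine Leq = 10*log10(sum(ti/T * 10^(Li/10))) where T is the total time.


T_total = 3.6 + 2.6 + 2.5 = 8.7 hr
(3.6/8.7) * 10^(87.6/10) = 2.38113e+08
(2.6/8.7) * 10^(87.5/10) = 1.68056e+08
(2.5/8.7) * 10^(78.0/10) = 1.8131e+07
Sum = 2.38113e+08 + 1.68056e+08 + 1.8131e+07 = 4.243e+08
Leq = 10*log10(4.243e+08) = 86.277 dB


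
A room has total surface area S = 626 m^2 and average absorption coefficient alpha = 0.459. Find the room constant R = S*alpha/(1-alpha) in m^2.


R = 626 * 0.459 / (1 - 0.459) = 531.12 m^2


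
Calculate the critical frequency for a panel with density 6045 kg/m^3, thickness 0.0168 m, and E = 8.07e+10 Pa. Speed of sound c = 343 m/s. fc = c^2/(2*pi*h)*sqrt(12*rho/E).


12*rho/E = 12*6045/8.07e+10 = 8.98885e-07
sqrt(12*rho/E) = sqrt(8.98885e-07) = 0.000948095
c^2/(2*pi*h) = 343^2/(2*pi*0.0168) = 1.11455e+06
fc = 1.11455e+06 * 0.000948095 = 1056.7 Hz


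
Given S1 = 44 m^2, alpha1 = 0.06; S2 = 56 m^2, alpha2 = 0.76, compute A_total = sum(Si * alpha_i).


44 * 0.06 = 2.64
56 * 0.76 = 42.56
A_total = 2.64 + 42.56 = 45.2 m^2


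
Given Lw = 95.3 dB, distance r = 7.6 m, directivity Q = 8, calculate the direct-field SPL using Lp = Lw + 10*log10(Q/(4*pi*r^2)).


4*pi*r^2 = 4*pi*7.6^2 = 725.834 m^2
Q / (4*pi*r^2) = 8 / 725.834 = 0.0110218
Lp = 95.3 + 10*log10(0.0110218) = 75.723 dB


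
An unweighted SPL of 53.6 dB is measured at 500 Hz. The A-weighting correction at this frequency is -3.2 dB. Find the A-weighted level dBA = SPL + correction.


A-weighting table: 500 Hz -> -3.2 dB correction
SPL_A = SPL + correction = 53.6 + (-3.2) = 50.4 dBA


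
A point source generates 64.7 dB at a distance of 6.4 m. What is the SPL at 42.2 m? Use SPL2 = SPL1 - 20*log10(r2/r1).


r2/r1 = 42.2/6.4 = 6.59375
Correction = 20*log10(6.59375) = 16.3826 dB
SPL2 = 64.7 - 16.3826 = 48.317 dB


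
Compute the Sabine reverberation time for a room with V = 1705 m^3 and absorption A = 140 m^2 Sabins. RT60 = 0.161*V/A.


RT60 = 0.161 * 1705 / 140 = 1.9607 s


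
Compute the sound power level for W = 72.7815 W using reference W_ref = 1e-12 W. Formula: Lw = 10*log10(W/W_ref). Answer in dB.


W / W_ref = 72.7815 / 1e-12 = 7.27815e+13
Lw = 10 * log10(7.27815e+13) = 138.62 dB


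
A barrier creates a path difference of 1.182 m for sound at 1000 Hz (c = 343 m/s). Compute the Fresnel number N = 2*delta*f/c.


N = 2*delta*f/c = 2*delta/lambda, where lambda = c/f
lambda = 343 / 1000 = 0.343 m
N = 2 * 1.182 / 0.343 = 6.8921


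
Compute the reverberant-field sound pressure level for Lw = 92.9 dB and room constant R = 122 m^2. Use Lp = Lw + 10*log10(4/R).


4/R = 4/122 = 0.0327869
Lp = 92.9 + 10*log10(0.0327869) = 78.057 dB


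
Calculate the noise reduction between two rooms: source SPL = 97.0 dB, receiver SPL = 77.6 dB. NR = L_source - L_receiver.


NR = L_source - L_receiver (difference between source and receiving room levels)
NR = 97.0 - 77.6 = 19.4 dB


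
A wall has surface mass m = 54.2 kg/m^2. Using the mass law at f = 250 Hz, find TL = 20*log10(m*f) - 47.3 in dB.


m * f = 54.2 * 250 = 13550
20*log10(13550) = 82.6388 dB
TL = 82.6388 - 47.3 = 35.339 dB


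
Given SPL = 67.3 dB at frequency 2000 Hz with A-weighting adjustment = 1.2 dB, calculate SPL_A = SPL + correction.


A-weighting table: 2000 Hz -> 1.2 dB correction
SPL_A = SPL + correction = 67.3 + (1.2) = 68.5 dBA


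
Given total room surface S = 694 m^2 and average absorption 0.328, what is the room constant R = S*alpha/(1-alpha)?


R = 694 * 0.328 / (1 - 0.328) = 338.74 m^2


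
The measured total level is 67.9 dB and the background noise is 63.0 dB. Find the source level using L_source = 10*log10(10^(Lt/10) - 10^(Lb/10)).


10^(67.9/10) = 6.16595e+06
10^(63.0/10) = 1.99526e+06
Difference = 6.16595e+06 - 1.99526e+06 = 4.17069e+06
L_source = 10*log10(4.17069e+06) = 66.202 dB


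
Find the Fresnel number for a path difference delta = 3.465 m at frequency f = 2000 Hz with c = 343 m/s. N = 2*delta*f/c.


N = 2*delta*f/c = 2*delta/lambda, where lambda = c/f
lambda = 343 / 2000 = 0.1715 m
N = 2 * 3.465 / 0.1715 = 40.408


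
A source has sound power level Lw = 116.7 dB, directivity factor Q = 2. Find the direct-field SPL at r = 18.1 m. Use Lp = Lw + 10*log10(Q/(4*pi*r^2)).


4*pi*r^2 = 4*pi*18.1^2 = 4116.87 m^2
Q / (4*pi*r^2) = 2 / 4116.87 = 0.000485806
Lp = 116.7 + 10*log10(0.000485806) = 83.565 dB


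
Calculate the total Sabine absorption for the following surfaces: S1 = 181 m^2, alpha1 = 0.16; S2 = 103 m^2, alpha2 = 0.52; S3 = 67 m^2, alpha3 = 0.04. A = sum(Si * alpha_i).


181 * 0.16 = 28.96
103 * 0.52 = 53.56
67 * 0.04 = 2.68
A_total = 28.96 + 53.56 + 2.68 = 85.2 m^2


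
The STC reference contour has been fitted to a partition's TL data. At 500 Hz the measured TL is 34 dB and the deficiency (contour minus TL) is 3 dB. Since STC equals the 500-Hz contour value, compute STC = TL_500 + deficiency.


By ASTM E413, STC = value of the fitted reference contour at 500 Hz.
Contour value at 500 Hz = TL_500 + deficiency = 34 + 3 = 37
STC = 37


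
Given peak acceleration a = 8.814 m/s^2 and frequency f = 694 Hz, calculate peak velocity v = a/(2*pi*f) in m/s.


omega = 2*pi*f = 2*pi*694 = 4360.53 rad/s
v = a / omega = 8.814 / 4360.53 = 0.0020213 m/s


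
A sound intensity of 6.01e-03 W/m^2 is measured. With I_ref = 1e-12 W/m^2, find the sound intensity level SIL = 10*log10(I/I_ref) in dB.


I / I_ref = 6.01e-03 / 1e-12 = 6.01e+09
SIL = 10 * log10(6.01e+09) = 97.789 dB


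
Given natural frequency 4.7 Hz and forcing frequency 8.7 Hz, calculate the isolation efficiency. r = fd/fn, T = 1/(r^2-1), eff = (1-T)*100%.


r = 8.7 / 4.7 = 1.85106
r^2 - 1 = 1.85106^2 - 1 = 2.42642
T = 1/2.42642 = 0.41213
Efficiency = (1 - 0.41213)*100 = 58.787 %


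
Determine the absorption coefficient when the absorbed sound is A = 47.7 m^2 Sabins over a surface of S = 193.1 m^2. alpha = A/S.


Absorption coefficient = absorbed power / incident power
alpha = A / S = 47.7 / 193.1 = 0.24702


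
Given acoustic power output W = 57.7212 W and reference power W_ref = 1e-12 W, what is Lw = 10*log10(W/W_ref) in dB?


W / W_ref = 57.7212 / 1e-12 = 5.77212e+13
Lw = 10 * log10(5.77212e+13) = 137.61 dB


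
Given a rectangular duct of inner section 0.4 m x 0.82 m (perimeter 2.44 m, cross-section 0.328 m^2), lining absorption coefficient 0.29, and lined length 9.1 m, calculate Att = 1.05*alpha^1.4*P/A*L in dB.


alpha^1.4 = 0.29^1.4 = 0.176749
Attenuation rate = 1.05 * alpha^1.4 * P / A
= 1.05 * 0.176749 * 2.44 / 0.328 = 1.38058 dB/m
Total Att = 1.38058 * 9.1 = 12.563 dB


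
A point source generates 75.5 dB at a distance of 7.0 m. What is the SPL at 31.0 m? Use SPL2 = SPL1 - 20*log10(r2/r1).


r2/r1 = 31.0/7.0 = 4.42857
Correction = 20*log10(4.42857) = 12.9253 dB
SPL2 = 75.5 - 12.9253 = 62.575 dB


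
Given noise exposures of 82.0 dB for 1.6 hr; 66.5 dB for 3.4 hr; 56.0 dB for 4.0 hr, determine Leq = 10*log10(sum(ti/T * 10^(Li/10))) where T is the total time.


T_total = 1.6 + 3.4 + 4.0 = 9.0 hr
(1.6/9.0) * 10^(82.0/10) = 2.81759e+07
(3.4/9.0) * 10^(66.5/10) = 1.68747e+06
(4.0/9.0) * 10^(56.0/10) = 176937
Sum = 2.81759e+07 + 1.68747e+06 + 176937 = 3.00403e+07
Leq = 10*log10(3.00403e+07) = 74.777 dB


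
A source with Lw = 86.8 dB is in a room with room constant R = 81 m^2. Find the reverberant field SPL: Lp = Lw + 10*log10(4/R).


4/R = 4/81 = 0.0493827
Lp = 86.8 + 10*log10(0.0493827) = 73.736 dB


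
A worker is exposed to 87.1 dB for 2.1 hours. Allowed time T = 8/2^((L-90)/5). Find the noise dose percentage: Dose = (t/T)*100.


T_allowed = 8 / 2^((87.1 - 90)/5) = 11.9588 hr
Dose = 2.1 / 11.9588 * 100 = 17.56 %


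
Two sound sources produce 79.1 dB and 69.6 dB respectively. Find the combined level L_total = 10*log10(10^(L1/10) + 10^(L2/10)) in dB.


10^(79.1/10) = 8.12831e+07
10^(69.6/10) = 9.12011e+06
Sum = 8.12831e+07 + 9.12011e+06 = 9.04032e+07
L_total = 10*log10(9.04032e+07) = 79.562 dB


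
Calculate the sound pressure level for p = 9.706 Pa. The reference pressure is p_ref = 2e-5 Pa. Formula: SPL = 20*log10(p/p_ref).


p / p_ref = 9.706 / 2e-5 = 485300
SPL = 20 * log10(485300) = 113.72 dB


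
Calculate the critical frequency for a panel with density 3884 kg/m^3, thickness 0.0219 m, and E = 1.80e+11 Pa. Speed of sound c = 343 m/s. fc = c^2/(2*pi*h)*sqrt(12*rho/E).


12*rho/E = 12*3884/1.80e+11 = 2.58933e-07
sqrt(12*rho/E) = sqrt(2.58933e-07) = 0.000508855
c^2/(2*pi*h) = 343^2/(2*pi*0.0219) = 854996
fc = 854996 * 0.000508855 = 435.07 Hz


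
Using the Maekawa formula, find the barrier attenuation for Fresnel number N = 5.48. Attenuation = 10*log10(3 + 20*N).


3 + 20*N = 3 + 20*5.48 = 112.6
Att = 10*log10(112.6) = 20.515 dB


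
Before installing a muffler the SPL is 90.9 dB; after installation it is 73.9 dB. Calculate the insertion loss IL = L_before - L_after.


Insertion loss = SPL without muffler - SPL with muffler
IL = 90.9 - 73.9 = 17 dB


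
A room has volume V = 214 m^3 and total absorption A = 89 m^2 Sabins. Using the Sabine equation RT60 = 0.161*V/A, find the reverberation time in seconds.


RT60 = 0.161 * 214 / 89 = 0.38712 s


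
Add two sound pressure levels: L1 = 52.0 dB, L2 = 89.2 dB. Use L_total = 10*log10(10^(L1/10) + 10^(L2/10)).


10^(52.0/10) = 158489
10^(89.2/10) = 8.31764e+08
Sum = 158489 + 8.31764e+08 = 8.31922e+08
L_total = 10*log10(8.31922e+08) = 89.201 dB


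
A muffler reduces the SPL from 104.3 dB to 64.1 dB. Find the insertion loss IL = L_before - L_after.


Insertion loss = SPL without muffler - SPL with muffler
IL = 104.3 - 64.1 = 40.2 dB


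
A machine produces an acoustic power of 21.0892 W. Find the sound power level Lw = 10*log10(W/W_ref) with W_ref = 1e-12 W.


W / W_ref = 21.0892 / 1e-12 = 2.10892e+13
Lw = 10 * log10(2.10892e+13) = 133.24 dB


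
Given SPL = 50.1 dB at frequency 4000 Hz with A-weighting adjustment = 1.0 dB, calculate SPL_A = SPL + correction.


A-weighting table: 4000 Hz -> 1.0 dB correction
SPL_A = SPL + correction = 50.1 + (1.0) = 51.1 dBA


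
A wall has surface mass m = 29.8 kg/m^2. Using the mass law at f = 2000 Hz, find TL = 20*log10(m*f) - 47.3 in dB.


m * f = 29.8 * 2000 = 59600
20*log10(59600) = 95.5049 dB
TL = 95.5049 - 47.3 = 48.205 dB


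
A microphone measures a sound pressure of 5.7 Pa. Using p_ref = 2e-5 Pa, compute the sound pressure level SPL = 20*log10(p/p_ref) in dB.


p / p_ref = 5.7 / 2e-5 = 285000
SPL = 20 * log10(285000) = 109.1 dB


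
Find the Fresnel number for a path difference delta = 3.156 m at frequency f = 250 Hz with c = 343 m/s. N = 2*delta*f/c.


N = 2*delta*f/c = 2*delta/lambda, where lambda = c/f
lambda = 343 / 250 = 1.372 m
N = 2 * 3.156 / 1.372 = 4.6006


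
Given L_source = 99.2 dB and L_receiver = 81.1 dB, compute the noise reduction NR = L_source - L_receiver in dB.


NR = L_source - L_receiver (difference between source and receiving room levels)
NR = 99.2 - 81.1 = 18.1 dB


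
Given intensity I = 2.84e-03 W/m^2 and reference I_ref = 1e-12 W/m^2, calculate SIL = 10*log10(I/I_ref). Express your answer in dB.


I / I_ref = 2.84e-03 / 1e-12 = 2.84e+09
SIL = 10 * log10(2.84e+09) = 94.533 dB


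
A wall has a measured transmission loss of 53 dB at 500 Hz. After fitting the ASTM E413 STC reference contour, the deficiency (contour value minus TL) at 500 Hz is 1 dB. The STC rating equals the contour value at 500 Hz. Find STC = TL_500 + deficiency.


By ASTM E413, STC = value of the fitted reference contour at 500 Hz.
Contour value at 500 Hz = TL_500 + deficiency = 53 + 1 = 54
STC = 54


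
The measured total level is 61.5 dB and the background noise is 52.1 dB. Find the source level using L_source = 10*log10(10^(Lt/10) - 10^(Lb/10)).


10^(61.5/10) = 1.41254e+06
10^(52.1/10) = 162181
Difference = 1.41254e+06 - 162181 = 1.25036e+06
L_source = 10*log10(1.25036e+06) = 60.97 dB


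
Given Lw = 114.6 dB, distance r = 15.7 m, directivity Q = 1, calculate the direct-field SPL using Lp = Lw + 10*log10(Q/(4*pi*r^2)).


4*pi*r^2 = 4*pi*15.7^2 = 3097.48 m^2
Q / (4*pi*r^2) = 1 / 3097.48 = 0.000322843
Lp = 114.6 + 10*log10(0.000322843) = 79.69 dB


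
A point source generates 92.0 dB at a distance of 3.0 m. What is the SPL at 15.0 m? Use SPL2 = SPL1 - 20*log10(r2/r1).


r2/r1 = 15.0/3.0 = 5
Correction = 20*log10(5) = 13.9794 dB
SPL2 = 92.0 - 13.9794 = 78.021 dB


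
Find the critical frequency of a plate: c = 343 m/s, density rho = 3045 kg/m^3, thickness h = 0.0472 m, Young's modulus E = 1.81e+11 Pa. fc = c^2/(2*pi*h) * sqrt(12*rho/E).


12*rho/E = 12*3045/1.81e+11 = 2.01878e-07
sqrt(12*rho/E) = sqrt(2.01878e-07) = 0.000449308
c^2/(2*pi*h) = 343^2/(2*pi*0.0472) = 396704
fc = 396704 * 0.000449308 = 178.24 Hz


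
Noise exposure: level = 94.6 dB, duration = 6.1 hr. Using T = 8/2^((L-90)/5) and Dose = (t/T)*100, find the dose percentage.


T_allowed = 8 / 2^((94.6 - 90)/5) = 4.22807 hr
Dose = 6.1 / 4.22807 * 100 = 144.27 %


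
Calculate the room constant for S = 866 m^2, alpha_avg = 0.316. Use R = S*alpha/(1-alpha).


R = 866 * 0.316 / (1 - 0.316) = 400.08 m^2


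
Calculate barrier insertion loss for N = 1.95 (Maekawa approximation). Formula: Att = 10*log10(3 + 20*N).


3 + 20*N = 3 + 20*1.95 = 42
Att = 10*log10(42) = 16.232 dB
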